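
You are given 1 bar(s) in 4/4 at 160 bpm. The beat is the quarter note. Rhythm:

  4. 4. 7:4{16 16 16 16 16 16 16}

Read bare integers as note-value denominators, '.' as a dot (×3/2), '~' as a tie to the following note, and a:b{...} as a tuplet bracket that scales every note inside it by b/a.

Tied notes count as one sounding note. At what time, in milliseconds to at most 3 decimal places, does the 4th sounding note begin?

note 4 onset = 22/7b = 1178.571ms

1. 0.0ms @ 0 + 562.5ms (3/2)
2. 562.5ms @ 3/2 + 562.5ms (3/2)
3. 1125.0ms @ 3 + 53.571ms (1/7)
4. 1178.571ms @ 22/7 + 53.571ms (1/7)
5. 1232.143ms @ 23/7 + 53.571ms (1/7)
6. 1285.714ms @ 24/7 + 53.571ms (1/7)
7. 1339.286ms @ 25/7 + 53.571ms (1/7)
8. 1392.857ms @ 26/7 + 53.571ms (1/7)
9. 1446.429ms @ 27/7 + 53.571ms (1/7)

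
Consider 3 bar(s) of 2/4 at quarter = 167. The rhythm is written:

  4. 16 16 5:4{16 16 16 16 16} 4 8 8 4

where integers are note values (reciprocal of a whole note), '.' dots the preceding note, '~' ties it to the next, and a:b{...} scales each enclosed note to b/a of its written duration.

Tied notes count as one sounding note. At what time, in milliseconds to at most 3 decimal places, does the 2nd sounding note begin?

note 2 onset = 3/2b = 538.922ms

1. 0.0ms @ 0 + 538.922ms (3/2)
2. 538.922ms @ 3/2 + 89.82ms (1/4)
3. 628.743ms @ 7/4 + 89.82ms (1/4)
4. 718.563ms @ 2 + 71.856ms (1/5)
5. 790.419ms @ 11/5 + 71.856ms (1/5)
6. 862.275ms @ 12/5 + 71.856ms (1/5)
7. 934.132ms @ 13/5 + 71.856ms (1/5)
8. 1005.988ms @ 14/5 + 71.856ms (1/5)
9. 1077.844ms @ 3 + 359.281ms (1)
10. 1437.126ms @ 4 + 179.641ms (1/2)
11. 1616.766ms @ 9/2 + 179.641ms (1/2)
12. 1796.407ms @ 5 + 359.281ms (1)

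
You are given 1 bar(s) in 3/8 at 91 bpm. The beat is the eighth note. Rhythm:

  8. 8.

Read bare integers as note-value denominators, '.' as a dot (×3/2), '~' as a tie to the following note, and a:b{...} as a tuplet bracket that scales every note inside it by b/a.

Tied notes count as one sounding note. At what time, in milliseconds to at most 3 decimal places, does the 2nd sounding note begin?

1. 0.0ms @ 0 + 989.011ms (3/2)
2. 989.011ms @ 3/2 + 989.011ms (3/2)

note 2 onset = 3/2b = 989.011ms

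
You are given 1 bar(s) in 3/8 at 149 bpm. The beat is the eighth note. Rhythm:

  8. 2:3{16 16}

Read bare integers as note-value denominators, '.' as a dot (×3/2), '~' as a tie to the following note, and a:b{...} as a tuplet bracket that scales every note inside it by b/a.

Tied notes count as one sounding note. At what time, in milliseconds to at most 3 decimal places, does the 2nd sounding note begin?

note 2 onset = 3/2b = 604.027ms

1. 0.0ms @ 0 + 604.027ms (3/2)
2. 604.027ms @ 3/2 + 302.013ms (3/4)
3. 906.04ms @ 9/4 + 302.013ms (3/4)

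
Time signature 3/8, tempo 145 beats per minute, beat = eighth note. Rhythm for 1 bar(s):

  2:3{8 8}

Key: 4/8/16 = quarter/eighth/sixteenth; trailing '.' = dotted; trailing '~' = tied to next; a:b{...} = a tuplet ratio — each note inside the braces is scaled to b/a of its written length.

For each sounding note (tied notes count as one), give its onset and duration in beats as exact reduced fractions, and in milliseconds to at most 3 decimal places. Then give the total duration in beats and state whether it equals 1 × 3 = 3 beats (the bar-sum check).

1) 0.0ms=0b +620.69ms=3/2b
2) 620.69ms=3/2b +620.69ms=3/2b
Σ=3b of 3 (145bpm 3/8) — PASS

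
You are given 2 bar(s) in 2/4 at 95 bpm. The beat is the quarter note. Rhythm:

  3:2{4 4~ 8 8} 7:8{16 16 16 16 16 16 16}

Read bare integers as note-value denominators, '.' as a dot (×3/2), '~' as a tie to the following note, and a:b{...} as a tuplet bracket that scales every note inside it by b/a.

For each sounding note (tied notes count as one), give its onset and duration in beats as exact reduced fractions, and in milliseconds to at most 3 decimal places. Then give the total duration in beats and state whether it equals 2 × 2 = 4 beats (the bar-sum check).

1) 0.0ms=0b +421.053ms=2/3b
2) 421.053ms=2/3b +631.579ms=1b
3) 1052.632ms=5/3b +210.526ms=1/3b
4) 1263.158ms=2b +180.451ms=2/7b
5) 1443.609ms=16/7b +180.451ms=2/7b
6) 1624.06ms=18/7b +180.451ms=2/7b
7) 1804.511ms=20/7b +180.451ms=2/7b
8) 1984.962ms=22/7b +180.451ms=2/7b
9) 2165.414ms=24/7b +180.451ms=2/7b
10) 2345.865ms=26/7b +180.451ms=2/7b
Σ=4b of 4 (95bpm 2/4) — PASS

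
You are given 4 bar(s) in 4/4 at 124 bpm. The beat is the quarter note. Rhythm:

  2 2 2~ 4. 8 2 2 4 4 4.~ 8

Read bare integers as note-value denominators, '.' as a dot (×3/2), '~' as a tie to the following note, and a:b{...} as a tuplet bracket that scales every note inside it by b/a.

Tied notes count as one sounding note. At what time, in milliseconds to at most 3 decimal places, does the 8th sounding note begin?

note 8 onset = 13b = 6290.323ms

1. 0.0ms @ 0 + 967.742ms (2)
2. 967.742ms @ 2 + 967.742ms (2)
3. 1935.484ms @ 4 + 1693.548ms (7/2)
4. 3629.032ms @ 15/2 + 241.935ms (1/2)
5. 3870.968ms @ 8 + 967.742ms (2)
6. 4838.71ms @ 10 + 967.742ms (2)
7. 5806.452ms @ 12 + 483.871ms (1)
8. 6290.323ms @ 13 + 483.871ms (1)
9. 6774.194ms @ 14 + 967.742ms (2)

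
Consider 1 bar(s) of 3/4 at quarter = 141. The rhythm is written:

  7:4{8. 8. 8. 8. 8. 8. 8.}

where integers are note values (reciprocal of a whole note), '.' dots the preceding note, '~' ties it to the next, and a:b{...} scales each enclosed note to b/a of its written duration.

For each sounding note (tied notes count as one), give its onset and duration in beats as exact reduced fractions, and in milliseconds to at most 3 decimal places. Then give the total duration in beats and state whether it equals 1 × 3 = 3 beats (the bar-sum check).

1) 0.0ms=0b +182.371ms=3/7b
2) 182.371ms=3/7b +182.371ms=3/7b
3) 364.742ms=6/7b +182.371ms=3/7b
4) 547.112ms=9/7b +182.371ms=3/7b
5) 729.483ms=12/7b +182.371ms=3/7b
6) 911.854ms=15/7b +182.371ms=3/7b
7) 1094.225ms=18/7b +182.371ms=3/7b
Σ=3b of 3 (141bpm 3/4) — PASS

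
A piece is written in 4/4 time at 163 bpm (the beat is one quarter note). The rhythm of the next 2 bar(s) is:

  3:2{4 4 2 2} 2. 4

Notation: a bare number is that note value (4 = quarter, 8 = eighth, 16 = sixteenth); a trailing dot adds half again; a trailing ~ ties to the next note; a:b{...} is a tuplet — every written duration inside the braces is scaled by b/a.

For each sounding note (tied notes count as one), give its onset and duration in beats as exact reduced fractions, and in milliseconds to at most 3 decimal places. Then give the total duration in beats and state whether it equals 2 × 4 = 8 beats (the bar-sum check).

1) 0.0ms=0b +245.399ms=2/3b
2) 245.399ms=2/3b +245.399ms=2/3b
3) 490.798ms=4/3b +490.798ms=4/3b
4) 981.595ms=8/3b +490.798ms=4/3b
5) 1472.393ms=4b +1104.294ms=3b
6) 2576.687ms=7b +368.098ms=1b
Σ=8b of 8 (163bpm 4/4) — PASS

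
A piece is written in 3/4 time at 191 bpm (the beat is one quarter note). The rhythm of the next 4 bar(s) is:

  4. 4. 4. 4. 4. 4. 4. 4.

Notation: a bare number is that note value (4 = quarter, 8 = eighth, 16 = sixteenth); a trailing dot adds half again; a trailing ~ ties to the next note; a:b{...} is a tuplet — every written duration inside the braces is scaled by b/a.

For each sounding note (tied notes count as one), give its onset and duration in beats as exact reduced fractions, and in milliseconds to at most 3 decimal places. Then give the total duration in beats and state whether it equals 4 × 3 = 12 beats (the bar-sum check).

1) 0.0ms=0b +471.204ms=3/2b
2) 471.204ms=3/2b +471.204ms=3/2b
3) 942.408ms=3b +471.204ms=3/2b
4) 1413.613ms=9/2b +471.204ms=3/2b
5) 1884.817ms=6b +471.204ms=3/2b
6) 2356.021ms=15/2b +471.204ms=3/2b
7) 2827.225ms=9b +471.204ms=3/2b
8) 3298.429ms=21/2b +471.204ms=3/2b
Σ=12b of 12 (191bpm 3/4) — PASS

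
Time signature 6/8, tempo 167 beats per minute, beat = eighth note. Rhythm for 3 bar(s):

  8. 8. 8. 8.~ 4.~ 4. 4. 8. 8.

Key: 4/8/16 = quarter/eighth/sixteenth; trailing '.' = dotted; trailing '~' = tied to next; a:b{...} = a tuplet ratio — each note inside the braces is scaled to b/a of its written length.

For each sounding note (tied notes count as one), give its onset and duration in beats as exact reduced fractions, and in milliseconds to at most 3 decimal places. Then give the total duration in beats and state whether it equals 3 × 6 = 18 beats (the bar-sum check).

1) 0.0ms=0b +538.922ms=3/2b
2) 538.922ms=3/2b +538.922ms=3/2b
3) 1077.844ms=3b +538.922ms=3/2b
4) 1616.766ms=9/2b +2694.611ms=15/2b
5) 4311.377ms=12b +1077.844ms=3b
6) 5389.222ms=15b +538.922ms=3/2b
7) 5928.144ms=33/2b +538.922ms=3/2b
Σ=18b of 18 (167bpm 6/8) — PASS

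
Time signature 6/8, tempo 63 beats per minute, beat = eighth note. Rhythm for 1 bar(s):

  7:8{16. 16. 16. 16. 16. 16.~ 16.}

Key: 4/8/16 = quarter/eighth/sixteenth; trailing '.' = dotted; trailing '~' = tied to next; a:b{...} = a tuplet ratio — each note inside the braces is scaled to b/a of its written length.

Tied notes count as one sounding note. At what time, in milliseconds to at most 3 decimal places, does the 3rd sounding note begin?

note 3 onset = 12/7b = 1632.653ms

1. 0.0ms @ 0 + 816.327ms (6/7)
2. 816.327ms @ 6/7 + 816.327ms (6/7)
3. 1632.653ms @ 12/7 + 816.327ms (6/7)
4. 2448.98ms @ 18/7 + 816.327ms (6/7)
5. 3265.306ms @ 24/7 + 816.327ms (6/7)
6. 4081.633ms @ 30/7 + 1632.653ms (12/7)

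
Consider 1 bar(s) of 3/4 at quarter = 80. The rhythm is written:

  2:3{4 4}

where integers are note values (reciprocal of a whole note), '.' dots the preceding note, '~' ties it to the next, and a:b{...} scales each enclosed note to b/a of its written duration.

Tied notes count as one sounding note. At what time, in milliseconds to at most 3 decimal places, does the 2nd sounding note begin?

note 2 onset = 3/2b = 1125.0ms

1. 0.0ms @ 0 + 1125.0ms (3/2)
2. 1125.0ms @ 3/2 + 1125.0ms (3/2)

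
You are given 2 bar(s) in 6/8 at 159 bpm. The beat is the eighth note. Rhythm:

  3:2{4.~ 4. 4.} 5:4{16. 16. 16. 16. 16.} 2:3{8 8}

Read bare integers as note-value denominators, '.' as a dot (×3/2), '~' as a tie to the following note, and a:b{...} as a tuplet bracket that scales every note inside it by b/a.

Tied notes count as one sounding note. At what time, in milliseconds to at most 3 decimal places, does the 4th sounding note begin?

note 4 onset = 33/5b = 2490.566ms

1. 0.0ms @ 0 + 1509.434ms (4)
2. 1509.434ms @ 4 + 754.717ms (2)
3. 2264.151ms @ 6 + 226.415ms (3/5)
4. 2490.566ms @ 33/5 + 226.415ms (3/5)
5. 2716.981ms @ 36/5 + 226.415ms (3/5)
6. 2943.396ms @ 39/5 + 226.415ms (3/5)
7. 3169.811ms @ 42/5 + 226.415ms (3/5)
8. 3396.226ms @ 9 + 566.038ms (3/2)
9. 3962.264ms @ 21/2 + 566.038ms (3/2)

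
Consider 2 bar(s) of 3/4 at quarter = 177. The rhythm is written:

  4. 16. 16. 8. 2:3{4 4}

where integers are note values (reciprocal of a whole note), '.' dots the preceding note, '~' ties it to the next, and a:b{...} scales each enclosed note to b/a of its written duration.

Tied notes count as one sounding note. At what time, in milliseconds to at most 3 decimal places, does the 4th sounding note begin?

1. 0.0ms @ 0 + 508.475ms (3/2)
2. 508.475ms @ 3/2 + 127.119ms (3/8)
3. 635.593ms @ 15/8 + 127.119ms (3/8)
4. 762.712ms @ 9/4 + 254.237ms (3/4)
5. 1016.949ms @ 3 + 508.475ms (3/2)
6. 1525.424ms @ 9/2 + 508.475ms (3/2)

note 4 onset = 9/4b = 762.712ms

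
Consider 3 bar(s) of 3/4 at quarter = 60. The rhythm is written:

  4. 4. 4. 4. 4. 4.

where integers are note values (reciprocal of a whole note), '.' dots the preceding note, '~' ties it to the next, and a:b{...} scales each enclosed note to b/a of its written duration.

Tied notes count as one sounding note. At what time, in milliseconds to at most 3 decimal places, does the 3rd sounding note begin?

1. 0.0ms @ 0 + 1500.0ms (3/2)
2. 1500.0ms @ 3/2 + 1500.0ms (3/2)
3. 3000.0ms @ 3 + 1500.0ms (3/2)
4. 4500.0ms @ 9/2 + 1500.0ms (3/2)
5. 6000.0ms @ 6 + 1500.0ms (3/2)
6. 7500.0ms @ 15/2 + 1500.0ms (3/2)

note 3 onset = 3b = 3000.0ms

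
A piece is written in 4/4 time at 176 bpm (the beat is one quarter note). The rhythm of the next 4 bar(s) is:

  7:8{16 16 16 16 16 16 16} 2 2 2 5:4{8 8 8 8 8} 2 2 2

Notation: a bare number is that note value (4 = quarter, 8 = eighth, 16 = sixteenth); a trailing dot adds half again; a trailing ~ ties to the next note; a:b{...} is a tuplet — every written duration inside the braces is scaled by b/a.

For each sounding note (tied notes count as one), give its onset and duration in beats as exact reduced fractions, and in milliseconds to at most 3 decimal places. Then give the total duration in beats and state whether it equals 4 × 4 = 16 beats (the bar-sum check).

1) 0.0ms=0b +97.403ms=2/7b
2) 97.403ms=2/7b +97.403ms=2/7b
3) 194.805ms=4/7b +97.403ms=2/7b
4) 292.208ms=6/7b +97.403ms=2/7b
5) 389.61ms=8/7b +97.403ms=2/7b
6) 487.013ms=10/7b +97.403ms=2/7b
7) 584.416ms=12/7b +97.403ms=2/7b
8) 681.818ms=2b +681.818ms=2b
9) 1363.636ms=4b +681.818ms=2b
10) 2045.455ms=6b +681.818ms=2b
11) 2727.273ms=8b +136.364ms=2/5b
12) 2863.636ms=42/5b +136.364ms=2/5b
13) 3000.0ms=44/5b +136.364ms=2/5b
14) 3136.364ms=46/5b +136.364ms=2/5b
15) 3272.727ms=48/5b +136.364ms=2/5b
16) 3409.091ms=10b +681.818ms=2b
17) 4090.909ms=12b +681.818ms=2b
18) 4772.727ms=14b +681.818ms=2b
Σ=16b of 16 (176bpm 4/4) — PASS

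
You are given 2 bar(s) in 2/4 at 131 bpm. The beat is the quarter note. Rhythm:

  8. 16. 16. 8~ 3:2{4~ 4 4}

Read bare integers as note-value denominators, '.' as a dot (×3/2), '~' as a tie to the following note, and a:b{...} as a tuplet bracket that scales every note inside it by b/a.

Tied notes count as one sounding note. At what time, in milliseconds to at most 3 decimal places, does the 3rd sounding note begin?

note 3 onset = 9/8b = 515.267ms

1. 0.0ms @ 0 + 343.511ms (3/4)
2. 343.511ms @ 3/4 + 171.756ms (3/8)
3. 515.267ms @ 9/8 + 171.756ms (3/8)
4. 687.023ms @ 3/2 + 839.695ms (11/6)
5. 1526.718ms @ 10/3 + 305.344ms (2/3)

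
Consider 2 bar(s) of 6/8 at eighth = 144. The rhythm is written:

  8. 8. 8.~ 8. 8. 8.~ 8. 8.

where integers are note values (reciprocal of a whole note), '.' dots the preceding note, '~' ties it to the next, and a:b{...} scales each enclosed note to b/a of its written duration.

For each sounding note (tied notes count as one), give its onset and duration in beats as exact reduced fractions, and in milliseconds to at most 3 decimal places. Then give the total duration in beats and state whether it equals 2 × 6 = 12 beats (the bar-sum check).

1) 0.0ms=0b +625.0ms=3/2b
2) 625.0ms=3/2b +625.0ms=3/2b
3) 1250.0ms=3b +1250.0ms=3b
4) 2500.0ms=6b +625.0ms=3/2b
5) 3125.0ms=15/2b +1250.0ms=3b
6) 4375.0ms=21/2b +625.0ms=3/2b
Σ=12b of 12 (144bpm 6/8) — PASS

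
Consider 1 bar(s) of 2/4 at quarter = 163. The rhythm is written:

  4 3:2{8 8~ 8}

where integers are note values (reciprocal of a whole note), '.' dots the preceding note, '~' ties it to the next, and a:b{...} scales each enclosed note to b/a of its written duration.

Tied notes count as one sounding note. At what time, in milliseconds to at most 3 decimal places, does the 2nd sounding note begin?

note 2 onset = 1b = 368.098ms

1. 0.0ms @ 0 + 368.098ms (1)
2. 368.098ms @ 1 + 122.699ms (1/3)
3. 490.798ms @ 4/3 + 245.399ms (2/3)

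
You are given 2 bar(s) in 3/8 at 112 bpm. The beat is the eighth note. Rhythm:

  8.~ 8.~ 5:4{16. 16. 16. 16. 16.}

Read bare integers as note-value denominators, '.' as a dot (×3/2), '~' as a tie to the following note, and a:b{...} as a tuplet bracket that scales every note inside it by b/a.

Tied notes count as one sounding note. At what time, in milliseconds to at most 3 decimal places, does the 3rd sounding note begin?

note 3 onset = 21/5b = 2250.0ms

1. 0.0ms @ 0 + 1928.571ms (18/5)
2. 1928.571ms @ 18/5 + 321.429ms (3/5)
3. 2250.0ms @ 21/5 + 321.429ms (3/5)
4. 2571.429ms @ 24/5 + 321.429ms (3/5)
5. 2892.857ms @ 27/5 + 321.429ms (3/5)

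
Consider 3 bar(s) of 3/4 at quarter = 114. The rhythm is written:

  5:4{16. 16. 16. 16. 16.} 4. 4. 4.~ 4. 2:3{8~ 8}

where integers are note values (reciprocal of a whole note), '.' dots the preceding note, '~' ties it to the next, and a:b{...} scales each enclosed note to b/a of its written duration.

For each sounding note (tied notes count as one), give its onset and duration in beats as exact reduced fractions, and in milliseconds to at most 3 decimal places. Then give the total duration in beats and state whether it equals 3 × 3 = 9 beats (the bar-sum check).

1) 0.0ms=0b +157.895ms=3/10b
2) 157.895ms=3/10b +157.895ms=3/10b
3) 315.789ms=3/5b +157.895ms=3/10b
4) 473.684ms=9/10b +157.895ms=3/10b
5) 631.579ms=6/5b +157.895ms=3/10b
6) 789.474ms=3/2b +789.474ms=3/2b
7) 1578.947ms=3b +789.474ms=3/2b
8) 2368.421ms=9/2b +1578.947ms=3b
9) 3947.368ms=15/2b +789.474ms=3/2b
Σ=9b of 9 (114bpm 3/4) — PASS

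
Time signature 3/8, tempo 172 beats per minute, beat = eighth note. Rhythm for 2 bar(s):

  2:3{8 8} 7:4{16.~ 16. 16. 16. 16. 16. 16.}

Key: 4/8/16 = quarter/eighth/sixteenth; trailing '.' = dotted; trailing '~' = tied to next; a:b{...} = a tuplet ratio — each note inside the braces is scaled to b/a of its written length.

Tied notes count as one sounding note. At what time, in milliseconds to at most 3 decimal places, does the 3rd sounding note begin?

1. 0.0ms @ 0 + 523.256ms (3/2)
2. 523.256ms @ 3/2 + 523.256ms (3/2)
3. 1046.512ms @ 3 + 299.003ms (6/7)
4. 1345.515ms @ 27/7 + 149.502ms (3/7)
5. 1495.017ms @ 30/7 + 149.502ms (3/7)
6. 1644.518ms @ 33/7 + 149.502ms (3/7)
7. 1794.02ms @ 36/7 + 149.502ms (3/7)
8. 1943.522ms @ 39/7 + 149.502ms (3/7)

note 3 onset = 3b = 1046.512ms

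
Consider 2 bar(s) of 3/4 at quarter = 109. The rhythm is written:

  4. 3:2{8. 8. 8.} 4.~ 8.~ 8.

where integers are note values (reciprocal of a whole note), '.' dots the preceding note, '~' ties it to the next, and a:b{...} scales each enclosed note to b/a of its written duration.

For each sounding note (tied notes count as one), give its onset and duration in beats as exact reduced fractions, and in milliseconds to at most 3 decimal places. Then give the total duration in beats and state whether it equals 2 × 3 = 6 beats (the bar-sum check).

1) 0.0ms=0b +825.688ms=3/2b
2) 825.688ms=3/2b +275.229ms=1/2b
3) 1100.917ms=2b +275.229ms=1/2b
4) 1376.147ms=5/2b +275.229ms=1/2b
5) 1651.376ms=3b +1651.376ms=3b
Σ=6b of 6 (109bpm 3/4) — PASS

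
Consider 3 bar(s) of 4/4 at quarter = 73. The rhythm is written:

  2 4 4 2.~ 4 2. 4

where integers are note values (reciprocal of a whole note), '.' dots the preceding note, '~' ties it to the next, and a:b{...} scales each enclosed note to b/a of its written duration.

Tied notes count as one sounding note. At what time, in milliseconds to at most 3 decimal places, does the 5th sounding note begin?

1. 0.0ms @ 0 + 1643.836ms (2)
2. 1643.836ms @ 2 + 821.918ms (1)
3. 2465.753ms @ 3 + 821.918ms (1)
4. 3287.671ms @ 4 + 3287.671ms (4)
5. 6575.342ms @ 8 + 2465.753ms (3)
6. 9041.096ms @ 11 + 821.918ms (1)

note 5 onset = 8b = 6575.342ms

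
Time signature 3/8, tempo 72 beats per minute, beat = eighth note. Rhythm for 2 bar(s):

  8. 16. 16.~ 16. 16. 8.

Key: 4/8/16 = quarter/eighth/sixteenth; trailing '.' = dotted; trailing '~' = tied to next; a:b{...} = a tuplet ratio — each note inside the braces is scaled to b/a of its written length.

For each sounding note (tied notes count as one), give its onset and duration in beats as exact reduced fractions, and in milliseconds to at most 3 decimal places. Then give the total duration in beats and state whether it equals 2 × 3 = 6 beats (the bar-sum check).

1) 0.0ms=0b +1250.0ms=3/2b
2) 1250.0ms=3/2b +625.0ms=3/4b
3) 1875.0ms=9/4b +1250.0ms=3/2b
4) 3125.0ms=15/4b +625.0ms=3/4b
5) 3750.0ms=9/2b +1250.0ms=3/2b
Σ=6b of 6 (72bpm 3/8) — PASS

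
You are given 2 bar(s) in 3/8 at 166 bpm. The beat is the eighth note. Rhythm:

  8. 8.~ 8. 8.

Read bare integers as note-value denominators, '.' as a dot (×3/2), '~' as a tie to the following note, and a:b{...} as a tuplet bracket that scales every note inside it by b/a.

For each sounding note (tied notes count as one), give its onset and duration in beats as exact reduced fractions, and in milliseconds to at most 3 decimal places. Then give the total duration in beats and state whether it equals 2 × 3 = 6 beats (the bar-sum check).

1) 0.0ms=0b +542.169ms=3/2b
2) 542.169ms=3/2b +1084.337ms=3b
3) 1626.506ms=9/2b +542.169ms=3/2b
Σ=6b of 6 (166bpm 3/8) — PASS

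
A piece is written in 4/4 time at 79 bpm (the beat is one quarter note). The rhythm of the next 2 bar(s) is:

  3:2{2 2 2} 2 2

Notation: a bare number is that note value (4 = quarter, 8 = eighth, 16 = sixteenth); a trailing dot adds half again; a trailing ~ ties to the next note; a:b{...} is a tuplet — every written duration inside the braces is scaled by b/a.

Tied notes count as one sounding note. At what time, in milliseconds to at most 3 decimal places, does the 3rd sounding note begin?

note 3 onset = 8/3b = 2025.316ms

1. 0.0ms @ 0 + 1012.658ms (4/3)
2. 1012.658ms @ 4/3 + 1012.658ms (4/3)
3. 2025.316ms @ 8/3 + 1012.658ms (4/3)
4. 3037.975ms @ 4 + 1518.987ms (2)
5. 4556.962ms @ 6 + 1518.987ms (2)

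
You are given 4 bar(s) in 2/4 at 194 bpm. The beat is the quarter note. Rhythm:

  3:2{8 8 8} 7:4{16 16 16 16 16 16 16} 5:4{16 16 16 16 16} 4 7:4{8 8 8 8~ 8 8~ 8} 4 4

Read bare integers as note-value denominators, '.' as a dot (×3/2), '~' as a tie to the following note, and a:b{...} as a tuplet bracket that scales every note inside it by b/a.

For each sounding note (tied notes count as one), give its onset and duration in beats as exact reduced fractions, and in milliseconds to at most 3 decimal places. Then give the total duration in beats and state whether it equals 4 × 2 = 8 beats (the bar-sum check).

1) 0.0ms=0b +103.093ms=1/3b
2) 103.093ms=1/3b +103.093ms=1/3b
3) 206.186ms=2/3b +103.093ms=1/3b
4) 309.278ms=1b +44.183ms=1/7b
5) 353.461ms=8/7b +44.183ms=1/7b
6) 397.644ms=9/7b +44.183ms=1/7b
7) 441.826ms=10/7b +44.183ms=1/7b
8) 486.009ms=11/7b +44.183ms=1/7b
9) 530.191ms=12/7b +44.183ms=1/7b
10) 574.374ms=13/7b +44.183ms=1/7b
11) 618.557ms=2b +61.856ms=1/5b
12) 680.412ms=11/5b +61.856ms=1/5b
13) 742.268ms=12/5b +61.856ms=1/5b
14) 804.124ms=13/5b +61.856ms=1/5b
15) 865.979ms=14/5b +61.856ms=1/5b
16) 927.835ms=3b +309.278ms=1b
17) 1237.113ms=4b +88.365ms=2/7b
18) 1325.479ms=30/7b +88.365ms=2/7b
19) 1413.844ms=32/7b +88.365ms=2/7b
20) 1502.209ms=34/7b +176.73ms=4/7b
21) 1678.94ms=38/7b +176.73ms=4/7b
22) 1855.67ms=6b +309.278ms=1b
23) 2164.948ms=7b +309.278ms=1b
Σ=8b of 8 (194bpm 2/4) — PASS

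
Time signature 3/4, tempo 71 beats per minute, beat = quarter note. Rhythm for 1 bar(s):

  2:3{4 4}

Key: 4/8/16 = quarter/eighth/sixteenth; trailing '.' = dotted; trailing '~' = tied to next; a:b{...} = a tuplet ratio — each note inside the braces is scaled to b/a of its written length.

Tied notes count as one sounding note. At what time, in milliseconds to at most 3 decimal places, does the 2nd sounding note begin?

1. 0.0ms @ 0 + 1267.606ms (3/2)
2. 1267.606ms @ 3/2 + 1267.606ms (3/2)

note 2 onset = 3/2b = 1267.606ms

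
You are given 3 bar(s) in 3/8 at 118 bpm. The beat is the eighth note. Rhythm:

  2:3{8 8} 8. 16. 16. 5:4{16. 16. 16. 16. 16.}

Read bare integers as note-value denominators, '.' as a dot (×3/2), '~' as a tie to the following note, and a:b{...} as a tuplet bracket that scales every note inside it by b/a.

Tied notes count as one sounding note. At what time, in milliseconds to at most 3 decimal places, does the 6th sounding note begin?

1. 0.0ms @ 0 + 762.712ms (3/2)
2. 762.712ms @ 3/2 + 762.712ms (3/2)
3. 1525.424ms @ 3 + 762.712ms (3/2)
4. 2288.136ms @ 9/2 + 381.356ms (3/4)
5. 2669.492ms @ 21/4 + 381.356ms (3/4)
6. 3050.847ms @ 6 + 305.085ms (3/5)
7. 3355.932ms @ 33/5 + 305.085ms (3/5)
8. 3661.017ms @ 36/5 + 305.085ms (3/5)
9. 3966.102ms @ 39/5 + 305.085ms (3/5)
10. 4271.186ms @ 42/5 + 305.085ms (3/5)

note 6 onset = 6b = 3050.847ms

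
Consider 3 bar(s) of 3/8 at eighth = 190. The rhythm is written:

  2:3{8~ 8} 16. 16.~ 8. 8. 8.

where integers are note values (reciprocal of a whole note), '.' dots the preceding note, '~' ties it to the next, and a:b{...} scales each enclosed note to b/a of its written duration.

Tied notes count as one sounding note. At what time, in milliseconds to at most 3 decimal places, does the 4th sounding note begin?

note 4 onset = 6b = 1894.737ms

1. 0.0ms @ 0 + 947.368ms (3)
2. 947.368ms @ 3 + 236.842ms (3/4)
3. 1184.211ms @ 15/4 + 710.526ms (9/4)
4. 1894.737ms @ 6 + 473.684ms (3/2)
5. 2368.421ms @ 15/2 + 473.684ms (3/2)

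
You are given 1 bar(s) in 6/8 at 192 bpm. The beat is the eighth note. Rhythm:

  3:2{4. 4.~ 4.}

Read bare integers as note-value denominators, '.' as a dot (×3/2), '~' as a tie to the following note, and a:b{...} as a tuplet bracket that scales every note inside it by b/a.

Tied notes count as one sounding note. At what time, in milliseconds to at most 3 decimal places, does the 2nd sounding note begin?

note 2 onset = 2b = 625.0ms

1. 0.0ms @ 0 + 625.0ms (2)
2. 625.0ms @ 2 + 1250.0ms (4)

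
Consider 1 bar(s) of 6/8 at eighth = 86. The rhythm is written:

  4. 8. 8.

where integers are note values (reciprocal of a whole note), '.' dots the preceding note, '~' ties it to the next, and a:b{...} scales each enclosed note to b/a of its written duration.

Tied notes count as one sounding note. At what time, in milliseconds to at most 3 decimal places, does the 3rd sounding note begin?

1. 0.0ms @ 0 + 2093.023ms (3)
2. 2093.023ms @ 3 + 1046.512ms (3/2)
3. 3139.535ms @ 9/2 + 1046.512ms (3/2)

note 3 onset = 9/2b = 3139.535ms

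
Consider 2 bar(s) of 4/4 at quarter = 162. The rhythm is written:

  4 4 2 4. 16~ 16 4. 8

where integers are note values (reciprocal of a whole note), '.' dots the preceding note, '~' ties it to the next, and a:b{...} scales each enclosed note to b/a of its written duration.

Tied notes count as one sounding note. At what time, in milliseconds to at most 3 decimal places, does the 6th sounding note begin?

note 6 onset = 6b = 2222.222ms

1. 0.0ms @ 0 + 370.37ms (1)
2. 370.37ms @ 1 + 370.37ms (1)
3. 740.741ms @ 2 + 740.741ms (2)
4. 1481.481ms @ 4 + 555.556ms (3/2)
5. 2037.037ms @ 11/2 + 185.185ms (1/2)
6. 2222.222ms @ 6 + 555.556ms (3/2)
7. 2777.778ms @ 15/2 + 185.185ms (1/2)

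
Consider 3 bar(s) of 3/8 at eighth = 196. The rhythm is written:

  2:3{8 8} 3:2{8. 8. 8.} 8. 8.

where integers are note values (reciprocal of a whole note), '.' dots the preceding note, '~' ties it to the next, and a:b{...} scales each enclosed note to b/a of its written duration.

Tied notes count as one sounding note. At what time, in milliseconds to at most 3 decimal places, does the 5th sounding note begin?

note 5 onset = 5b = 1530.612ms

1. 0.0ms @ 0 + 459.184ms (3/2)
2. 459.184ms @ 3/2 + 459.184ms (3/2)
3. 918.367ms @ 3 + 306.122ms (1)
4. 1224.49ms @ 4 + 306.122ms (1)
5. 1530.612ms @ 5 + 306.122ms (1)
6. 1836.735ms @ 6 + 459.184ms (3/2)
7. 2295.918ms @ 15/2 + 459.184ms (3/2)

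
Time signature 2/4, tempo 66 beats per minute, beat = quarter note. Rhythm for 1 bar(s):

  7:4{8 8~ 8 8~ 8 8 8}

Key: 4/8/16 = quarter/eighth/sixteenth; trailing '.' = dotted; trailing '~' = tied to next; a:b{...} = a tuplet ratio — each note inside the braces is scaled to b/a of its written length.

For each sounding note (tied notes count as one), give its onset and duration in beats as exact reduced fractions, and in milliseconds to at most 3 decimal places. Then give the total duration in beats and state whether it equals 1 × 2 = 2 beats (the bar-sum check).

1) 0.0ms=0b +259.74ms=2/7b
2) 259.74ms=2/7b +519.481ms=4/7b
3) 779.221ms=6/7b +519.481ms=4/7b
4) 1298.701ms=10/7b +259.74ms=2/7b
5) 1558.442ms=12/7b +259.74ms=2/7b
Σ=2b of 2 (66bpm 2/4) — PASS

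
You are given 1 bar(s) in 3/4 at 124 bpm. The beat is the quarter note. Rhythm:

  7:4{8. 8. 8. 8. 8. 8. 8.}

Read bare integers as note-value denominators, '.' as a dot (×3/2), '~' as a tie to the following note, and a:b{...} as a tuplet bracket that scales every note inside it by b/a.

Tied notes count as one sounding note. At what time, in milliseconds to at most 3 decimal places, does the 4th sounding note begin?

note 4 onset = 9/7b = 622.12ms

1. 0.0ms @ 0 + 207.373ms (3/7)
2. 207.373ms @ 3/7 + 207.373ms (3/7)
3. 414.747ms @ 6/7 + 207.373ms (3/7)
4. 622.12ms @ 9/7 + 207.373ms (3/7)
5. 829.493ms @ 12/7 + 207.373ms (3/7)
6. 1036.866ms @ 15/7 + 207.373ms (3/7)
7. 1244.24ms @ 18/7 + 207.373ms (3/7)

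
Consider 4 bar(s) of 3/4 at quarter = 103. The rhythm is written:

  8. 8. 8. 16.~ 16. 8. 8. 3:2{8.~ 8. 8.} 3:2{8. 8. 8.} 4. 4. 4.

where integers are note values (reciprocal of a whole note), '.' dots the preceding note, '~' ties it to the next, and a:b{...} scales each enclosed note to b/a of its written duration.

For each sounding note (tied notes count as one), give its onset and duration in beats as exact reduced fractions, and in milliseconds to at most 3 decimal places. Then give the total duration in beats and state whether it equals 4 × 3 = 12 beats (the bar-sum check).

1) 0.0ms=0b +436.893ms=3/4b
2) 436.893ms=3/4b +436.893ms=3/4b
3) 873.786ms=3/2b +436.893ms=3/4b
4) 1310.68ms=9/4b +436.893ms=3/4b
5) 1747.573ms=3b +436.893ms=3/4b
6) 2184.466ms=15/4b +436.893ms=3/4b
7) 2621.359ms=9/2b +582.524ms=1b
8) 3203.883ms=11/2b +291.262ms=1/2b
9) 3495.146ms=6b +291.262ms=1/2b
10) 3786.408ms=13/2b +291.262ms=1/2b
11) 4077.67ms=7b +291.262ms=1/2b
12) 4368.932ms=15/2b +873.786ms=3/2b
13) 5242.718ms=9b +873.786ms=3/2b
14) 6116.505ms=21/2b +873.786ms=3/2b
Σ=12b of 12 (103bpm 3/4) — PASS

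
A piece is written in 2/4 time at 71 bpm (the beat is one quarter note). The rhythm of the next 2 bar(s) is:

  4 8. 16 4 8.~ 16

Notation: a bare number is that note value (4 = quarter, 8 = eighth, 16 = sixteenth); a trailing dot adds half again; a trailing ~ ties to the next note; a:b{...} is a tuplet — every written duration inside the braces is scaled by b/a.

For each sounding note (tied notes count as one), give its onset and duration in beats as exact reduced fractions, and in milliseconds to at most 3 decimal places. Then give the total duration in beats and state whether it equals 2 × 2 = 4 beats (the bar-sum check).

1) 0.0ms=0b +845.07ms=1b
2) 845.07ms=1b +633.803ms=3/4b
3) 1478.873ms=7/4b +211.268ms=1/4b
4) 1690.141ms=2b +845.07ms=1b
5) 2535.211ms=3b +845.07ms=1b
Σ=4b of 4 (71bpm 2/4) — PASS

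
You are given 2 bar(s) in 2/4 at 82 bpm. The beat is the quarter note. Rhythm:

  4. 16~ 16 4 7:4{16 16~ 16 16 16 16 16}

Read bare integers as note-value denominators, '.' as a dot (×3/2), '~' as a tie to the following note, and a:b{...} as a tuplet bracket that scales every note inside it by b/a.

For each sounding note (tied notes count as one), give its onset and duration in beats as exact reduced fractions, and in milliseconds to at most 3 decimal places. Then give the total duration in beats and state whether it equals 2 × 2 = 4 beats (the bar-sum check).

1) 0.0ms=0b +1097.561ms=3/2b
2) 1097.561ms=3/2b +365.854ms=1/2b
3) 1463.415ms=2b +731.707ms=1b
4) 2195.122ms=3b +104.53ms=1/7b
5) 2299.652ms=22/7b +209.059ms=2/7b
6) 2508.711ms=24/7b +104.53ms=1/7b
7) 2613.24ms=25/7b +104.53ms=1/7b
8) 2717.77ms=26/7b +104.53ms=1/7b
9) 2822.3ms=27/7b +104.53ms=1/7b
Σ=4b of 4 (82bpm 2/4) — PASS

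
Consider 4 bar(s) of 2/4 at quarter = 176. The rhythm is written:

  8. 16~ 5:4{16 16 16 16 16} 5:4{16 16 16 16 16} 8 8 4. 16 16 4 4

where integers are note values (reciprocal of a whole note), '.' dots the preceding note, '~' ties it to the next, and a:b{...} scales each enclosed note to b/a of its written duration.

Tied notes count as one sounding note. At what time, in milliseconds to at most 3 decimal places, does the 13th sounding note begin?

note 13 onset = 7/2b = 1193.182ms

1. 0.0ms @ 0 + 255.682ms (3/4)
2. 255.682ms @ 3/4 + 153.409ms (9/20)
3. 409.091ms @ 6/5 + 68.182ms (1/5)
4. 477.273ms @ 7/5 + 68.182ms (1/5)
5. 545.455ms @ 8/5 + 68.182ms (1/5)
6. 613.636ms @ 9/5 + 68.182ms (1/5)
7. 681.818ms @ 2 + 68.182ms (1/5)
8. 750.0ms @ 11/5 + 68.182ms (1/5)
9. 818.182ms @ 12/5 + 68.182ms (1/5)
10. 886.364ms @ 13/5 + 68.182ms (1/5)
11. 954.545ms @ 14/5 + 68.182ms (1/5)
12. 1022.727ms @ 3 + 170.455ms (1/2)
13. 1193.182ms @ 7/2 + 170.455ms (1/2)
14. 1363.636ms @ 4 + 511.364ms (3/2)
15. 1875.0ms @ 11/2 + 85.227ms (1/4)
16. 1960.227ms @ 23/4 + 85.227ms (1/4)
17. 2045.455ms @ 6 + 340.909ms (1)
18. 2386.364ms @ 7 + 340.909ms (1)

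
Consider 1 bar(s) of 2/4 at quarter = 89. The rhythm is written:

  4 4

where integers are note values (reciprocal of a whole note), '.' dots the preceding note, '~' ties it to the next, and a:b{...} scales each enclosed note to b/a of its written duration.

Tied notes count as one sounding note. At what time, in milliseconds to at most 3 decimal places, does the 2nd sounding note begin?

1. 0.0ms @ 0 + 674.157ms (1)
2. 674.157ms @ 1 + 674.157ms (1)

note 2 onset = 1b = 674.157ms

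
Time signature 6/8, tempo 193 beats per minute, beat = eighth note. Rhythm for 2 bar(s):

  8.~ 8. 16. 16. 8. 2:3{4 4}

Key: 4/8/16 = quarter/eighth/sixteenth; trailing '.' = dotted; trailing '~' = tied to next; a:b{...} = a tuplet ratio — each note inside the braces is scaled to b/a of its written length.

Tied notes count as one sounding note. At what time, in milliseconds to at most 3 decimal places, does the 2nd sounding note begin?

note 2 onset = 3b = 932.642ms

1. 0.0ms @ 0 + 932.642ms (3)
2. 932.642ms @ 3 + 233.161ms (3/4)
3. 1165.803ms @ 15/4 + 233.161ms (3/4)
4. 1398.964ms @ 9/2 + 466.321ms (3/2)
5. 1865.285ms @ 6 + 932.642ms (3)
6. 2797.927ms @ 9 + 932.642ms (3)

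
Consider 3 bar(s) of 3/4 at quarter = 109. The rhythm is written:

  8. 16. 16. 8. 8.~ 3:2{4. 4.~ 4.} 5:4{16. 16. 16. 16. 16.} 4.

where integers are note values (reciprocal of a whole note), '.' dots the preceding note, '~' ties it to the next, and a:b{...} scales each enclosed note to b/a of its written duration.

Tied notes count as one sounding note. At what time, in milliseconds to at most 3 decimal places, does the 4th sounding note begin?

1. 0.0ms @ 0 + 412.844ms (3/4)
2. 412.844ms @ 3/4 + 206.422ms (3/8)
3. 619.266ms @ 9/8 + 206.422ms (3/8)
4. 825.688ms @ 3/2 + 412.844ms (3/4)
5. 1238.532ms @ 9/4 + 963.303ms (7/4)
6. 2201.835ms @ 4 + 1100.917ms (2)
7. 3302.752ms @ 6 + 165.138ms (3/10)
8. 3467.89ms @ 63/10 + 165.138ms (3/10)
9. 3633.028ms @ 33/5 + 165.138ms (3/10)
10. 3798.165ms @ 69/10 + 165.138ms (3/10)
11. 3963.303ms @ 36/5 + 165.138ms (3/10)
12. 4128.44ms @ 15/2 + 825.688ms (3/2)

note 4 onset = 3/2b = 825.688ms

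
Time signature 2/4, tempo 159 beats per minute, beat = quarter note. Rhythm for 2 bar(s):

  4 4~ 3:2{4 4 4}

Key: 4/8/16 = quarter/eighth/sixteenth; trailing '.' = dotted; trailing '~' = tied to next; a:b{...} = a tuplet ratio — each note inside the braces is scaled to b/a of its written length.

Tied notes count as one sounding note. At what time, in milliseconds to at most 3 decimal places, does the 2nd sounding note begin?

1. 0.0ms @ 0 + 377.358ms (1)
2. 377.358ms @ 1 + 628.931ms (5/3)
3. 1006.289ms @ 8/3 + 251.572ms (2/3)
4. 1257.862ms @ 10/3 + 251.572ms (2/3)

note 2 onset = 1b = 377.358ms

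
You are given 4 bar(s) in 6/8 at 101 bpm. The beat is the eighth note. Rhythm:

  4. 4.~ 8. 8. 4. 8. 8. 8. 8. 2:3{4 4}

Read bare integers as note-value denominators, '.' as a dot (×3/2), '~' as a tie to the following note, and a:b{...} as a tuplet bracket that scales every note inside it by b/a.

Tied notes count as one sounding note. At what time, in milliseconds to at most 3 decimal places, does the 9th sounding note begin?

1. 0.0ms @ 0 + 1782.178ms (3)
2. 1782.178ms @ 3 + 2673.267ms (9/2)
3. 4455.446ms @ 15/2 + 891.089ms (3/2)
4. 5346.535ms @ 9 + 1782.178ms (3)
5. 7128.713ms @ 12 + 891.089ms (3/2)
6. 8019.802ms @ 27/2 + 891.089ms (3/2)
7. 8910.891ms @ 15 + 891.089ms (3/2)
8. 9801.98ms @ 33/2 + 891.089ms (3/2)
9. 10693.069ms @ 18 + 1782.178ms (3)
10. 12475.248ms @ 21 + 1782.178ms (3)

note 9 onset = 18b = 10693.069ms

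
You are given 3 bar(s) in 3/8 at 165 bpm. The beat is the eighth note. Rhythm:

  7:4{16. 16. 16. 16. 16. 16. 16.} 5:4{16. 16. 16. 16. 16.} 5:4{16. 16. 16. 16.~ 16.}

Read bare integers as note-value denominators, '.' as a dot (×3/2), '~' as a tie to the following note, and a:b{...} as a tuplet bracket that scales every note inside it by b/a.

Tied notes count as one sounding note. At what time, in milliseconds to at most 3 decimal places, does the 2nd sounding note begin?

1. 0.0ms @ 0 + 155.844ms (3/7)
2. 155.844ms @ 3/7 + 155.844ms (3/7)
3. 311.688ms @ 6/7 + 155.844ms (3/7)
4. 467.532ms @ 9/7 + 155.844ms (3/7)
5. 623.377ms @ 12/7 + 155.844ms (3/7)
6. 779.221ms @ 15/7 + 155.844ms (3/7)
7. 935.065ms @ 18/7 + 155.844ms (3/7)
8. 1090.909ms @ 3 + 218.182ms (3/5)
9. 1309.091ms @ 18/5 + 218.182ms (3/5)
10. 1527.273ms @ 21/5 + 218.182ms (3/5)
11. 1745.455ms @ 24/5 + 218.182ms (3/5)
12. 1963.636ms @ 27/5 + 218.182ms (3/5)
13. 2181.818ms @ 6 + 218.182ms (3/5)
14. 2400.0ms @ 33/5 + 218.182ms (3/5)
15. 2618.182ms @ 36/5 + 218.182ms (3/5)
16. 2836.364ms @ 39/5 + 436.364ms (6/5)

note 2 onset = 3/7b = 155.844ms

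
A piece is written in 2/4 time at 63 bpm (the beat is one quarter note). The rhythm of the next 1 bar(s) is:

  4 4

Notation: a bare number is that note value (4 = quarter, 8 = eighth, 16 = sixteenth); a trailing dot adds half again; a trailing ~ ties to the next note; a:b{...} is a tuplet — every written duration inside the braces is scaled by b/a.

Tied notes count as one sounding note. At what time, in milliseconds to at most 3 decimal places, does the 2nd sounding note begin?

1. 0.0ms @ 0 + 952.381ms (1)
2. 952.381ms @ 1 + 952.381ms (1)

note 2 onset = 1b = 952.381ms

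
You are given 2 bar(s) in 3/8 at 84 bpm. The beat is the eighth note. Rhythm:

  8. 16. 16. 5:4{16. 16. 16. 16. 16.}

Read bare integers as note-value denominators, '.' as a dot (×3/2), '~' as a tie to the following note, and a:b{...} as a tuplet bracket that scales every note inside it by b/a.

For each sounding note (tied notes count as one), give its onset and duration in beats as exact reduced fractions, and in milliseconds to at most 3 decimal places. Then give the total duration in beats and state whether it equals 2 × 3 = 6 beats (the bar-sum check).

1) 0.0ms=0b +1071.429ms=3/2b
2) 1071.429ms=3/2b +535.714ms=3/4b
3) 1607.143ms=9/4b +535.714ms=3/4b
4) 2142.857ms=3b +428.571ms=3/5b
5) 2571.429ms=18/5b +428.571ms=3/5b
6) 3000.0ms=21/5b +428.571ms=3/5b
7) 3428.571ms=24/5b +428.571ms=3/5b
8) 3857.143ms=27/5b +428.571ms=3/5b
Σ=6b of 6 (84bpm 3/8) — PASS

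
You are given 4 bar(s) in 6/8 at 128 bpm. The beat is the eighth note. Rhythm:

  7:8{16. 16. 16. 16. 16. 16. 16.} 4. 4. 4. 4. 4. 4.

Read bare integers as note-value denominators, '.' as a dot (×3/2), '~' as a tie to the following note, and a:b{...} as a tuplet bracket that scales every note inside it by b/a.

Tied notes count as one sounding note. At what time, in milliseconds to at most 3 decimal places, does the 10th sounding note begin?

1. 0.0ms @ 0 + 401.786ms (6/7)
2. 401.786ms @ 6/7 + 401.786ms (6/7)
3. 803.571ms @ 12/7 + 401.786ms (6/7)
4. 1205.357ms @ 18/7 + 401.786ms (6/7)
5. 1607.143ms @ 24/7 + 401.786ms (6/7)
6. 2008.929ms @ 30/7 + 401.786ms (6/7)
7. 2410.714ms @ 36/7 + 401.786ms (6/7)
8. 2812.5ms @ 6 + 1406.25ms (3)
9. 4218.75ms @ 9 + 1406.25ms (3)
10. 5625.0ms @ 12 + 1406.25ms (3)
11. 7031.25ms @ 15 + 1406.25ms (3)
12. 8437.5ms @ 18 + 1406.25ms (3)
13. 9843.75ms @ 21 + 1406.25ms (3)

note 10 onset = 12b = 5625.0ms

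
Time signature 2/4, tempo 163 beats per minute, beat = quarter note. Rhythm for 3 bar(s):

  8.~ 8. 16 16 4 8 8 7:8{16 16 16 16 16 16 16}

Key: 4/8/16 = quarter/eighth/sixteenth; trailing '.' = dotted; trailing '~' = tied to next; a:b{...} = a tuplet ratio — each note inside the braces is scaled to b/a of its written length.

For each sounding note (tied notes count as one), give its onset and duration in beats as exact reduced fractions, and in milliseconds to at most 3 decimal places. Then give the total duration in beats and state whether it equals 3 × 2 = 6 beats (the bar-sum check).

1) 0.0ms=0b +552.147ms=3/2b
2) 552.147ms=3/2b +92.025ms=1/4b
3) 644.172ms=7/4b +92.025ms=1/4b
4) 736.196ms=2b +368.098ms=1b
5) 1104.294ms=3b +184.049ms=1/2b
6) 1288.344ms=7/2b +184.049ms=1/2b
7) 1472.393ms=4b +105.171ms=2/7b
8) 1577.564ms=30/7b +105.171ms=2/7b
9) 1682.734ms=32/7b +105.171ms=2/7b
10) 1787.905ms=34/7b +105.171ms=2/7b
11) 1893.076ms=36/7b +105.171ms=2/7b
12) 1998.247ms=38/7b +105.171ms=2/7b
13) 2103.418ms=40/7b +105.171ms=2/7b
Σ=6b of 6 (163bpm 2/4) — PASS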